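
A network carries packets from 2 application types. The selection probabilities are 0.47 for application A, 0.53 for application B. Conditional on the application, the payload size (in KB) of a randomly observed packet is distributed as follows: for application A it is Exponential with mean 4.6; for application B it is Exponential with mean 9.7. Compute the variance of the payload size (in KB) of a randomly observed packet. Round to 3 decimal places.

Per component, A: μ=4.6, E[X²]=42.32; B: μ=9.7, E[X²]=188.18.
E[X] = 0.47·4.6 + 0.53·9.7 = 7.303.
E[X²] = 0.47·42.32 + 0.53·188.18 = 119.626.
Var(X) = E[X²] − (E[X])² = 119.626 − 53.3338 = 66.292.

66.292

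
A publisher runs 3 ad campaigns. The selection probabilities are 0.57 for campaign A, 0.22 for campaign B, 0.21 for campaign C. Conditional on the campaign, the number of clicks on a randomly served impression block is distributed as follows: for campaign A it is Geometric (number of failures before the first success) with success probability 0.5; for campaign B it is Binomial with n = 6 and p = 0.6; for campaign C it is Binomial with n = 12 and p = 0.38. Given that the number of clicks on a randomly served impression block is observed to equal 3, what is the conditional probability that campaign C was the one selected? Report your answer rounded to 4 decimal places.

Likelihoods P(X=3 | ·): A: 0.0625; B: 0.27648; C: 0.163418.
Posterior ∝ prior × likelihood. Numerator for C: 0.21·0.163418 = 0.0343177.
Normalizing constant: 0.57·0.0625 + 0.22·0.27648 + 0.21·0.163418 = 0.130768.
P(C | observation) = 0.0343177 / 0.130768 = 0.262431.

0.2624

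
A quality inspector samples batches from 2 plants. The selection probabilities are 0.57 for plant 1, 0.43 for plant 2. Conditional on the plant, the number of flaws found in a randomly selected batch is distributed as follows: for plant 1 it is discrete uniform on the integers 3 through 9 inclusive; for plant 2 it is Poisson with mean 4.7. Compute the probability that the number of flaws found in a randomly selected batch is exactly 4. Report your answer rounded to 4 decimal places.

0.1609

Conditional on each plant, P(X = 4): 1: 0.142857; 2: 0.184925.
By total probability, P(X = 4) = 0.57·0.142857 + 0.43·0.184925 = 0.160946.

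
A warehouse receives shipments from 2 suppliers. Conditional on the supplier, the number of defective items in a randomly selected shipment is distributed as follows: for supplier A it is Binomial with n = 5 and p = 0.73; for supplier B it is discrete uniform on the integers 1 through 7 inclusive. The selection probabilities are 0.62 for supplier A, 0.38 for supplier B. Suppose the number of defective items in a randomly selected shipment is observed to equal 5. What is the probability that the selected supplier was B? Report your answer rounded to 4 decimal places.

Likelihoods P(X=5 | ·): A: 0.207307; B: 0.142857.
Posterior ∝ prior × likelihood. Numerator for B: 0.38·0.142857 = 0.0542857.
Normalizing constant: 0.62·0.207307 + 0.38·0.142857 = 0.182816.
P(B | observation) = 0.0542857 / 0.182816 = 0.296942.

0.2969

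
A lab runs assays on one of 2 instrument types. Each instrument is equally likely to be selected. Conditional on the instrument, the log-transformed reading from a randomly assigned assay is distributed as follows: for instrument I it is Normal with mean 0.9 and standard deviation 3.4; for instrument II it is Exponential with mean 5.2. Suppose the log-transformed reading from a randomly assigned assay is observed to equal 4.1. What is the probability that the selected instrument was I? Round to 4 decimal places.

Likelihoods f(4.1 | ·): I: 0.0753493; II: 0.0874122.
Posterior ∝ prior × likelihood. Numerator for I: 0.5·0.0753493 = 0.0376747.
Normalizing constant: 0.5·0.0753493 + 0.5·0.0874122 = 0.0813808.
P(I | observation) = 0.0376747 / 0.0813808 = 0.462943.

0.4629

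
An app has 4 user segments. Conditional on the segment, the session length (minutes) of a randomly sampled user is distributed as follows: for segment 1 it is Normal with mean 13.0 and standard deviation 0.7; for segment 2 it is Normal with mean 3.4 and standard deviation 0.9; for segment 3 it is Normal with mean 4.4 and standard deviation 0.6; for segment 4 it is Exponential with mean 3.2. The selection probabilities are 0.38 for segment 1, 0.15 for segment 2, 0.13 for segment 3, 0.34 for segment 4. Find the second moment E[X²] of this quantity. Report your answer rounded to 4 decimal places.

For each component E[X²] = Var + (mean)², giving 1: 169.49; 2: 12.37; 3: 19.72; 4: 20.48.
Overall E[X²] = 0.38·169.49 + 0.15·12.37 + 0.13·19.72 + 0.34·20.48 = 75.7885.

75.7885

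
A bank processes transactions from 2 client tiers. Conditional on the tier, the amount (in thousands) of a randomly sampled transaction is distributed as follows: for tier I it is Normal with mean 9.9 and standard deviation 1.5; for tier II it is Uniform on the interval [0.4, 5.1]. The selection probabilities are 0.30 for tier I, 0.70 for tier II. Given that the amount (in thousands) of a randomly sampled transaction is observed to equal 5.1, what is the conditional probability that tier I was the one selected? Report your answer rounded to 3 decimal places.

0.003

Likelihoods f(5.1 | ·): I: 0.00158939; II: 0.212766.
Posterior ∝ prior × likelihood. Numerator for I: 0.3·0.00158939 = 0.000476818.
Normalizing constant: 0.3·0.00158939 + 0.7·0.212766 = 0.149413.
P(I | observation) = 0.000476818 / 0.149413 = 0.00319127.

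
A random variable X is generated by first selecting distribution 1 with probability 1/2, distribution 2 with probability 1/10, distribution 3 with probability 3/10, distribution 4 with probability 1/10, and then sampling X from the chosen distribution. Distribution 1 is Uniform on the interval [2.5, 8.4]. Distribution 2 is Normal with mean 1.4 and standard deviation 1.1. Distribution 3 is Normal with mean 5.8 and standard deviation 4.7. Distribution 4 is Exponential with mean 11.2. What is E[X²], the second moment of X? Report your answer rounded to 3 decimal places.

58.426

For each component E[X²] = Var + (mean)², giving 1: 32.6033; 2: 3.17; 3: 55.73; 4: 250.88.
Overall E[X²] = 0.5·32.6033 + 0.1·3.17 + 0.3·55.73 + 0.1·250.88 = 58.4257.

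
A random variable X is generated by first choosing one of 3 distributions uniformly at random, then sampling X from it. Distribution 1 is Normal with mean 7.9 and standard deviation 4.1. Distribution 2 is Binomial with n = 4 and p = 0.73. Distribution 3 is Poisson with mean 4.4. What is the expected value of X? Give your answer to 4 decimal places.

5.0733

Component means — 1: 7.9; 2: 2.92; 3: 4.4.
E[X] = 0.333333·7.9 + 0.333333·2.92 + 0.333333·4.4 = 5.07333.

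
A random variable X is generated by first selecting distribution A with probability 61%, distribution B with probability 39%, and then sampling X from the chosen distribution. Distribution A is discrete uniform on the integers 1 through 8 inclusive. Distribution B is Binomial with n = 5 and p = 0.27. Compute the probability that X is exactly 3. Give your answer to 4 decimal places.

Conditional on each component, P(X = 3): A: 0.125; B: 0.104891.
By total probability, P(X = 3) = 0.61·0.125 + 0.39·0.104891 = 0.117157.

0.1172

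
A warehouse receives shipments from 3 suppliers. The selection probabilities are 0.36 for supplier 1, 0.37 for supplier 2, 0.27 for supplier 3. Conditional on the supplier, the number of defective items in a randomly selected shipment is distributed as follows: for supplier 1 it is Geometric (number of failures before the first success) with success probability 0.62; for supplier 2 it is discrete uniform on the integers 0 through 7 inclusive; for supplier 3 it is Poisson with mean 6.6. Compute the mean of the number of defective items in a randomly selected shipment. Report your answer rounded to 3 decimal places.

3.298

Component means — 1: 0.612903; 2: 3.5; 3: 6.6.
E[X] = 0.36·0.612903 + 0.37·3.5 + 0.27·6.6 = 3.29765.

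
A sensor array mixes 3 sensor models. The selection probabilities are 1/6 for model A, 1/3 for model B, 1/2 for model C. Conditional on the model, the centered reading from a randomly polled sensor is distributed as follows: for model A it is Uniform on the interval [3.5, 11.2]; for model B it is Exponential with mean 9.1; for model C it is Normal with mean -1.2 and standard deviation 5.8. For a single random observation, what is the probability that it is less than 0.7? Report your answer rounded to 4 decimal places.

Conditional on each model, P(X < 0.7): A: 0; B: 0.0740389; C: 0.628388.
By total probability, P(X < 0.7) = 0.166667·0 + 0.333333·0.0740389 + 0.5·0.628388 = 0.338874.

0.3389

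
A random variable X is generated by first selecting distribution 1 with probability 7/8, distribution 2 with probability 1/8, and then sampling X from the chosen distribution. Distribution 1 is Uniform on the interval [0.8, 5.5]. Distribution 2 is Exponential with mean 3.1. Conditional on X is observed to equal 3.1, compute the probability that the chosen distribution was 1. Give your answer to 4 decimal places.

0.9262

Likelihoods f(3.1 | ·): 1: 0.212766; 2: 0.118671.
Posterior ∝ prior × likelihood. Numerator for 1: 0.875·0.212766 = 0.18617.
Normalizing constant: 0.875·0.212766 + 0.125·0.118671 = 0.201004.
P(1 | observation) = 0.18617 / 0.201004 = 0.926201.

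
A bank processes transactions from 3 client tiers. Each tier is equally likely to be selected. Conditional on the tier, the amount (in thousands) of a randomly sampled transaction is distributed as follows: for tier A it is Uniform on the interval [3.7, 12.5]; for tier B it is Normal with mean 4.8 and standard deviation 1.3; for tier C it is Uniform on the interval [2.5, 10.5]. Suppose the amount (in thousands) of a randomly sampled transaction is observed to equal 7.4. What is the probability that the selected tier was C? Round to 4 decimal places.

Likelihoods f(7.4 | ·): A: 0.113636; B: 0.0415315; C: 0.125.
Posterior ∝ prior × likelihood. Numerator for C: 0.333333·0.125 = 0.0416667.
Normalizing constant: 0.333333·0.113636 + 0.333333·0.0415315 + 0.333333·0.125 = 0.0933893.
P(C | observation) = 0.0416667 / 0.0933893 = 0.446161.

0.4462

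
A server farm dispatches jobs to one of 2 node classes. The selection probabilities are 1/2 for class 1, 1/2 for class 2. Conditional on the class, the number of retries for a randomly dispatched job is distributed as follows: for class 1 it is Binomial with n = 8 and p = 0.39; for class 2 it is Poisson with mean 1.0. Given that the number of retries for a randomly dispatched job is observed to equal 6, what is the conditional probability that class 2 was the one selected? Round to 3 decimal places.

Likelihoods P(X=6 | ·): 1: 0.0366611; 2: 0.000510944.
Posterior ∝ prior × likelihood. Numerator for 2: 0.5·0.000510944 = 0.000255472.
Normalizing constant: 0.5·0.0366611 + 0.5·0.000510944 = 0.018586.
P(2 | observation) = 0.000255472 / 0.018586 = 0.0137454.

0.014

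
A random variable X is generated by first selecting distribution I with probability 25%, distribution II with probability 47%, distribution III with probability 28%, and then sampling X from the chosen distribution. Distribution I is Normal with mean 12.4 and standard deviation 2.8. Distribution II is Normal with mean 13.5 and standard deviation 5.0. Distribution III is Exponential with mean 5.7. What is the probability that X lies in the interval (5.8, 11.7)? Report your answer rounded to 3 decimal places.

0.303

Conditional on each component, P(5.8 < X < 11.7): I: 0.392086; II: 0.297643; III: 0.233085.
By total probability, P(5.8 < X < 11.7) = 0.25·0.392086 + 0.47·0.297643 + 0.28·0.233085 = 0.303178.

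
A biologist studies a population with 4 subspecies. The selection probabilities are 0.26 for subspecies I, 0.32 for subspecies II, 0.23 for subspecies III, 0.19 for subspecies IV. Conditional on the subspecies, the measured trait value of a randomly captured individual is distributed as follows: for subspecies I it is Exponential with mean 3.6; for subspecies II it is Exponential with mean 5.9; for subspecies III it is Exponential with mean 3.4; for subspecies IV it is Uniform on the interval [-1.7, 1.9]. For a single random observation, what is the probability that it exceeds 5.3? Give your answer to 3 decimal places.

Conditional on each subspecies, P(X > 5.3): I: 0.229415; II: 0.407259; III: 0.210383; IV: 0.
By total probability, P(X > 5.3) = 0.26·0.229415 + 0.32·0.407259 + 0.23·0.210383 + 0.19·0 = 0.238359.

0.238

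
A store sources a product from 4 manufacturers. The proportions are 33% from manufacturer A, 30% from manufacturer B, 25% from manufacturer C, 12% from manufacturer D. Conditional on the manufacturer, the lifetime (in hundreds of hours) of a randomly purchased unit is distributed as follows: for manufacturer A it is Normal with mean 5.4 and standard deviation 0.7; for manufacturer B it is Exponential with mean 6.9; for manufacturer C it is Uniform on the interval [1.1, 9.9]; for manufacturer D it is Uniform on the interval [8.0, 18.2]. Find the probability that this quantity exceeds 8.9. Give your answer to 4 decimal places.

Conditional on each manufacturer, P(X > 8.9): A: 2.86652e-07; B: 0.275311; C: 0.113636; D: 0.911765.
By total probability, P(X > 8.9) = 0.33·2.86652e-07 + 0.3·0.275311 + 0.25·0.113636 + 0.12·0.911765 = 0.220414.

0.2204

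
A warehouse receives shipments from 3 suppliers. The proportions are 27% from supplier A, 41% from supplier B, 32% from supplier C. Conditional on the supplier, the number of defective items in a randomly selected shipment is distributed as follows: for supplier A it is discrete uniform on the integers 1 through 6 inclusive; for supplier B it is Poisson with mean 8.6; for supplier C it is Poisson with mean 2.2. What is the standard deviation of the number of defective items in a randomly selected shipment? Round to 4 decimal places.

Per component, A: μ=3.5, E[X²]=15.1667; B: μ=8.6, E[X²]=82.56; C: μ=2.2, E[X²]=7.04.
E[X] = 0.27·3.5 + 0.41·8.6 + 0.32·2.2 = 5.175.
E[X²] = 0.27·15.1667 + 0.41·82.56 + 0.32·7.04 = 40.1974.
Var(X) = E[X²] − (E[X])² = 40.1974 − 26.7806 = 13.4168.
SD(X) = √13.4168 = 3.66289.

3.6629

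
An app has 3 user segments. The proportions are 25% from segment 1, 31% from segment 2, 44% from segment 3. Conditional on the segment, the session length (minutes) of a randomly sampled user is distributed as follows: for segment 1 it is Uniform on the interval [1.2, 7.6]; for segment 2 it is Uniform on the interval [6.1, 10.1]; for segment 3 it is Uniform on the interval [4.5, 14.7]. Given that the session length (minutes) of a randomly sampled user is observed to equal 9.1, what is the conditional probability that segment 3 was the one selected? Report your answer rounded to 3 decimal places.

0.358

Likelihoods f(9.1 | ·): 1: 0; 2: 0.25; 3: 0.0980392.
Posterior ∝ prior × likelihood. Numerator for 3: 0.44·0.0980392 = 0.0431373.
Normalizing constant: 0.25·0 + 0.31·0.25 + 0.44·0.0980392 = 0.120637.
P(3 | observation) = 0.0431373 / 0.120637 = 0.357578.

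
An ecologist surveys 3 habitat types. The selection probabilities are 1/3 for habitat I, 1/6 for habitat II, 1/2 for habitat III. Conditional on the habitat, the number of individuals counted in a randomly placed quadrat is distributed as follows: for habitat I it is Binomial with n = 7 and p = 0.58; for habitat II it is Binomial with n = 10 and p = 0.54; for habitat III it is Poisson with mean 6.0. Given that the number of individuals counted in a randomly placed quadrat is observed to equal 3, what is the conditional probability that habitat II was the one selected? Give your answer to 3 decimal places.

Likelihoods P(X=3 | ·): I: 0.212495; II: 0.0823507; III: 0.0892351.
Posterior ∝ prior × likelihood. Numerator for II: 0.166667·0.0823507 = 0.0137251.
Normalizing constant: 0.333333·0.212495 + 0.166667·0.0823507 + 0.5·0.0892351 = 0.129174.
P(II | observation) = 0.0137251 / 0.129174 = 0.106253.

0.106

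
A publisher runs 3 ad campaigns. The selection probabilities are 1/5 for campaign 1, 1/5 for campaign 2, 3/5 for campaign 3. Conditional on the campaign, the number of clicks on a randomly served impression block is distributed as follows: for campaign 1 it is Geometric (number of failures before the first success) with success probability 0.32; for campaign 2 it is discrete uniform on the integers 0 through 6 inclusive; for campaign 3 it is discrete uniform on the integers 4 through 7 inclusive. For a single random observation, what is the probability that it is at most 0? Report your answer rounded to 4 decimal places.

0.0926

Conditional on each campaign, P(X ≤ 0): 1: 0.32; 2: 0.142857; 3: 0.
By total probability, P(X ≤ 0) = 0.2·0.32 + 0.2·0.142857 + 0.6·0 = 0.0925714.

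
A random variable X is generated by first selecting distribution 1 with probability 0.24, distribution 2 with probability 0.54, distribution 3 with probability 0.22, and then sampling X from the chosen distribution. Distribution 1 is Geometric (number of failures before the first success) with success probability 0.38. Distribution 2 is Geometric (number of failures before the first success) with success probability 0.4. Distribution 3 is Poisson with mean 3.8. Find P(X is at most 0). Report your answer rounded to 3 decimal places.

Conditional on each component, P(X ≤ 0): 1: 0.38; 2: 0.4; 3: 0.0223708.
By total probability, P(X ≤ 0) = 0.24·0.38 + 0.54·0.4 + 0.22·0.0223708 = 0.312122.

0.312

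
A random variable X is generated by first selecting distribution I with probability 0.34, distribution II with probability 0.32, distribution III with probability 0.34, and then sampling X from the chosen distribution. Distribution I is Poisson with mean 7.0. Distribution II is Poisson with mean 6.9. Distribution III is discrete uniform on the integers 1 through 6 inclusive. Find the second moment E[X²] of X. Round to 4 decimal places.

41.6399

For each component E[X²] = Var + (mean)², giving I: 56; II: 54.51; III: 15.1667.
Overall E[X²] = 0.34·56 + 0.32·54.51 + 0.34·15.1667 = 41.6399.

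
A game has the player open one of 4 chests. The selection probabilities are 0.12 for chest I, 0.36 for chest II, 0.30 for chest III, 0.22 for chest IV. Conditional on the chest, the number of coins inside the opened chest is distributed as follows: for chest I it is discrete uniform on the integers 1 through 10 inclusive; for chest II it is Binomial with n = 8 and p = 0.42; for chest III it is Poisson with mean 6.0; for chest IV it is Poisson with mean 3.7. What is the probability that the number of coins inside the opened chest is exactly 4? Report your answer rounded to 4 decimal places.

Conditional on each chest, P(X = 4): I: 0.1; II: 0.246494; III: 0.133853; IV: 0.193066.
By total probability, P(X = 4) = 0.12·0.1 + 0.36·0.246494 + 0.3·0.133853 + 0.22·0.193066 = 0.183368.

0.1834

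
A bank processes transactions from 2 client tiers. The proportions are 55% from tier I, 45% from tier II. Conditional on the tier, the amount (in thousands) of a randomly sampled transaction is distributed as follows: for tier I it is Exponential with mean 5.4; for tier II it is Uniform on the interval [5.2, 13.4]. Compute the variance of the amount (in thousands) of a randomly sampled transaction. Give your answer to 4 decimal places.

22.3240

Per component, I: μ=5.4, E[X²]=58.32; II: μ=9.3, E[X²]=92.0933.
E[X] = 0.55·5.4 + 0.45·9.3 = 7.155.
E[X²] = 0.55·58.32 + 0.45·92.0933 = 73.518.
Var(X) = E[X²] − (E[X])² = 73.518 − 51.194 = 22.324.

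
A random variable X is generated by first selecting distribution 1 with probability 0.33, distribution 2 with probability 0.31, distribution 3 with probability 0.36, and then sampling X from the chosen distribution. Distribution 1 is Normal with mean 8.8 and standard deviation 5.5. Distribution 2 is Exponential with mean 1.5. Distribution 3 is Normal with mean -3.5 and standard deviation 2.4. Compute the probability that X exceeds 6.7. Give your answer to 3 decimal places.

Conditional on each component, P(X > 6.7): 1: 0.648702; 2: 0.0114855; 3: 1.06885e-05.
By total probability, P(X > 6.7) = 0.33·0.648702 + 0.31·0.0114855 + 0.36·1.06885e-05 = 0.217636.

0.218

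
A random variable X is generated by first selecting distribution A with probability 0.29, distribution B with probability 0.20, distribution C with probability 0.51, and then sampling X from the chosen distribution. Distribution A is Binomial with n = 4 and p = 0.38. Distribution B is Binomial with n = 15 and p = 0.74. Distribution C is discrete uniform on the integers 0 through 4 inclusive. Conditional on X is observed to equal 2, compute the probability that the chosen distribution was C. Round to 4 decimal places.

Likelihoods P(X=2 | ·): A: 0.333044; B: 1.42661e-06; C: 0.2.
Posterior ∝ prior × likelihood. Numerator for C: 0.51·0.2 = 0.102.
Normalizing constant: 0.29·0.333044 + 0.2·1.42661e-06 + 0.51·0.2 = 0.198583.
P(C | observation) = 0.102 / 0.198583 = 0.513639.

0.5136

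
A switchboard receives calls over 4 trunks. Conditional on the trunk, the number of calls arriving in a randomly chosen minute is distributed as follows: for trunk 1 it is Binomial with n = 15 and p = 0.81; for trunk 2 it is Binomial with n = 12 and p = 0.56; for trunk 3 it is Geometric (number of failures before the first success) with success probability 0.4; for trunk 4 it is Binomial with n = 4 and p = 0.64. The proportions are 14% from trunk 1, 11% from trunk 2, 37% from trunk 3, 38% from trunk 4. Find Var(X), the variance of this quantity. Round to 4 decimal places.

15.5986

Per component, 1: μ=12.15, E[X²]=149.931; 2: μ=6.72, E[X²]=48.1152; 3: μ=1.5, E[X²]=6; 4: μ=2.56, E[X²]=7.4752.
E[X] = 0.14·12.15 + 0.11·6.72 + 0.37·1.5 + 0.38·2.56 = 3.968.
E[X²] = 0.14·149.931 + 0.11·48.1152 + 0.37·6 + 0.38·7.4752 = 31.3436.
Var(X) = E[X²] − (E[X])² = 31.3436 − 15.745 = 15.5986.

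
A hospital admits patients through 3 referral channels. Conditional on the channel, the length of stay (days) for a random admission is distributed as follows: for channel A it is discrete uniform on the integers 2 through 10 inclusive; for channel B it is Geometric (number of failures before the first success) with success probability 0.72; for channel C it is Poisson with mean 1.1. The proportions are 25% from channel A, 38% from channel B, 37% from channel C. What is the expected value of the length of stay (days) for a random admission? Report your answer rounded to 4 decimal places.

2.0548

Component means — A: 6; B: 0.388889; C: 1.1.
E[X] = 0.25·6 + 0.38·0.388889 + 0.37·1.1 = 2.05478.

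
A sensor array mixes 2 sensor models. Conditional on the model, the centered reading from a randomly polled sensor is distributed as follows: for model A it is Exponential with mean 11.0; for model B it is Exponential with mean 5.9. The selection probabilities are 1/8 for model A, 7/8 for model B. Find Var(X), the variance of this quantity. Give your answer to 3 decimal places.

48.429

Per component, A: μ=11, E[X²]=242; B: μ=5.9, E[X²]=69.62.
E[X] = 0.125·11 + 0.875·5.9 = 6.5375.
E[X²] = 0.125·242 + 0.875·69.62 = 91.1675.
Var(X) = E[X²] − (E[X])² = 91.1675 − 42.7389 = 48.4286.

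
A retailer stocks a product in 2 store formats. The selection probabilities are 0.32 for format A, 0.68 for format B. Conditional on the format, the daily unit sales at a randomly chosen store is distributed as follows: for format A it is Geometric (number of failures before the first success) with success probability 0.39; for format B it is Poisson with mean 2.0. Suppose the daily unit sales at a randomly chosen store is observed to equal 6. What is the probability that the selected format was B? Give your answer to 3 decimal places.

Likelihoods P(X=6 | ·): A: 0.0200929; B: 0.0120298.
Posterior ∝ prior × likelihood. Numerator for B: 0.68·0.0120298 = 0.00818027.
Normalizing constant: 0.32·0.0200929 + 0.68·0.0120298 = 0.01461.
P(B | observation) = 0.00818027 / 0.01461 = 0.559908.

0.560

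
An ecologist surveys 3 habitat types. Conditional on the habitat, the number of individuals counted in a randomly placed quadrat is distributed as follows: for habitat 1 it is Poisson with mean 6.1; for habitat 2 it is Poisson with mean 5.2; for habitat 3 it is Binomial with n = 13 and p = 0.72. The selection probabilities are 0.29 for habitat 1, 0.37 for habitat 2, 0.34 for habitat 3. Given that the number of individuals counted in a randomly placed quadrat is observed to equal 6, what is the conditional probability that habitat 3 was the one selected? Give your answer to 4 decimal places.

Likelihoods P(X=6 | ·): 1: 0.160491; 2: 0.15148; 3: 0.0322566.
Posterior ∝ prior × likelihood. Numerator for 3: 0.34·0.0322566 = 0.0109672.
Normalizing constant: 0.29·0.160491 + 0.37·0.15148 + 0.34·0.0322566 = 0.113557.
P(3 | observation) = 0.0109672 / 0.113557 = 0.0965789.

0.0966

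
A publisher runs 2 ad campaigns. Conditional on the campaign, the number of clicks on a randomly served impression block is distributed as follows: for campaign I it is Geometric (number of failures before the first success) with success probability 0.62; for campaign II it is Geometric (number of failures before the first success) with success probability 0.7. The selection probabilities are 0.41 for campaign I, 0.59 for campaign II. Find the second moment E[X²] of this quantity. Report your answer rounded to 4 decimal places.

For each component E[X²] = Var + (mean)², giving I: 1.3642; II: 0.795918.
Overall E[X²] = 0.41·1.3642 + 0.59·0.795918 = 1.02892.

1.0289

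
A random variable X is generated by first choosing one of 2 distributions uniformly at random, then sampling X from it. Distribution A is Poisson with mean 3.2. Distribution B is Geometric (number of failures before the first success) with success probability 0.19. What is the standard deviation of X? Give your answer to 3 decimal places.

3.620

Per component, A: μ=3.2, E[X²]=13.44; B: μ=4.26316, E[X²]=40.6122.
E[X] = 0.5·3.2 + 0.5·4.26316 = 3.73158.
E[X²] = 0.5·13.44 + 0.5·40.6122 = 27.0261.
Var(X) = E[X²] − (E[X])² = 27.0261 − 13.9247 = 13.1014.
SD(X) = √13.1014 = 3.61959.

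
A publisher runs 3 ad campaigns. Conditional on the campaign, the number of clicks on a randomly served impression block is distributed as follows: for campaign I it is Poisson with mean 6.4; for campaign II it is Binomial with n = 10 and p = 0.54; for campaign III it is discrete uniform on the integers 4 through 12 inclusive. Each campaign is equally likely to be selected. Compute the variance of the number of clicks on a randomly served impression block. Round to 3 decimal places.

Per component, I: μ=6.4, E[X²]=47.36; II: μ=5.4, E[X²]=31.644; III: μ=8, E[X²]=70.6667.
E[X] = 0.333333·6.4 + 0.333333·5.4 + 0.333333·8 = 6.6.
E[X²] = 0.333333·47.36 + 0.333333·31.644 + 0.333333·70.6667 = 49.8902.
Var(X) = E[X²] − (E[X])² = 49.8902 − 43.56 = 6.33022.

6.330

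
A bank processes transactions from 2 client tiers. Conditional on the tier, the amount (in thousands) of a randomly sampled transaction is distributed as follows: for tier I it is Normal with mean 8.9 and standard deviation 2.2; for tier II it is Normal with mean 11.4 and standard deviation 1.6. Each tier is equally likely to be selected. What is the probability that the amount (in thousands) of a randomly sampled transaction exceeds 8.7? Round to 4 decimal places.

0.7452

Conditional on each tier, P(X > 8.7): I: 0.536218; II: 0.954246.
By total probability, P(X > 8.7) = 0.5·0.536218 + 0.5·0.954246 = 0.745232.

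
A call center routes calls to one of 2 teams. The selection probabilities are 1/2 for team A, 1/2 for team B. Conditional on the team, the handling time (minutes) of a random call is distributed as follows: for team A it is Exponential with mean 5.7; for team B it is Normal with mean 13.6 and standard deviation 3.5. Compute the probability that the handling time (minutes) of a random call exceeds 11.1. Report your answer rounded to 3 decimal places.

Conditional on each team, P(X > 11.1): A: 0.142649; B: 0.762475.
By total probability, P(X > 11.1) = 0.5·0.142649 + 0.5·0.762475 = 0.452562.

0.453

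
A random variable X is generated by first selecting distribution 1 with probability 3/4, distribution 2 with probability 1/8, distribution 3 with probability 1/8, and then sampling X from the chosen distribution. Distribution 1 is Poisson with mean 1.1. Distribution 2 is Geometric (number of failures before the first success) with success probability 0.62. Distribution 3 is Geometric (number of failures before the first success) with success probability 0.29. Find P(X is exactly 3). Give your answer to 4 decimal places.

0.0726

Conditional on each component, P(X = 3): 1: 0.0738419; 2: 0.0340206; 3: 0.103794.
By total probability, P(X = 3) = 0.75·0.0738419 + 0.125·0.0340206 + 0.125·0.103794 = 0.0726083.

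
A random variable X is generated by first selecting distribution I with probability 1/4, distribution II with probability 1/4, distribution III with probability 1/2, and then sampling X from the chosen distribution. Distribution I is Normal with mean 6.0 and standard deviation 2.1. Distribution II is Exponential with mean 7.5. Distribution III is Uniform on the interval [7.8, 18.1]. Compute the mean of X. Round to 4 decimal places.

9.8500

Component means — I: 6; II: 7.5; III: 12.95.
E[X] = 0.25·6 + 0.25·7.5 + 0.5·12.95 = 9.85.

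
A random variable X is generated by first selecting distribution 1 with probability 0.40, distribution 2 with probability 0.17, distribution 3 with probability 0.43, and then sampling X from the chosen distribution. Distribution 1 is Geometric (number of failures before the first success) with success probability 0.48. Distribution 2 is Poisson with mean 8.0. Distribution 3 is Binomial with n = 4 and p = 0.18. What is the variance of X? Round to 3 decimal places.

9.667

Per component, 1: μ=1.08333, E[X²]=3.43056; 2: μ=8, E[X²]=72; 3: μ=0.72, E[X²]=1.1088.
E[X] = 0.4·1.08333 + 0.17·8 + 0.43·0.72 = 2.10293.
E[X²] = 0.4·3.43056 + 0.17·72 + 0.43·1.1088 = 14.089.
Var(X) = E[X²] − (E[X])² = 14.089 − 4.42233 = 9.66668.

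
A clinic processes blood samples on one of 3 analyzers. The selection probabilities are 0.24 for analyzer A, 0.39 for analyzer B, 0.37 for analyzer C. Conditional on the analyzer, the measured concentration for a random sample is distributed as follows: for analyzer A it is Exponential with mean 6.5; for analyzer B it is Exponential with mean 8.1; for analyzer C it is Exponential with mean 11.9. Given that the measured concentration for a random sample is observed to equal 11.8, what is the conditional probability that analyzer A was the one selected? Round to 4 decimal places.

0.2090

Likelihoods f(11.8 | ·): A: 0.0250424; B: 0.0287633; C: 0.0311751.
Posterior ∝ prior × likelihood. Numerator for A: 0.24·0.0250424 = 0.00601016.
Normalizing constant: 0.24·0.0250424 + 0.39·0.0287633 + 0.37·0.0311751 = 0.0287627.
P(A | observation) = 0.00601016 / 0.0287627 = 0.208957.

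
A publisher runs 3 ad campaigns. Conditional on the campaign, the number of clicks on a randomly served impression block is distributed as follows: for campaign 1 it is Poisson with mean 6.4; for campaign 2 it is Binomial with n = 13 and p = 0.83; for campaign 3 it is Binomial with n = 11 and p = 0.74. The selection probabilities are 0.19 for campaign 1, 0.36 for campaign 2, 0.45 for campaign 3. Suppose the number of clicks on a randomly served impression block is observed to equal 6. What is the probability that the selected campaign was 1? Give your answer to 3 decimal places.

0.421

Likelihoods P(X=6 | ·): 1: 0.158585; 2: 0.00230212; 3: 0.0901362.
Posterior ∝ prior × likelihood. Numerator for 1: 0.19·0.158585 = 0.0301312.
Normalizing constant: 0.19·0.158585 + 0.36·0.00230212 + 0.45·0.0901362 = 0.0715212.
P(1 | observation) = 0.0301312 / 0.0715212 = 0.42129.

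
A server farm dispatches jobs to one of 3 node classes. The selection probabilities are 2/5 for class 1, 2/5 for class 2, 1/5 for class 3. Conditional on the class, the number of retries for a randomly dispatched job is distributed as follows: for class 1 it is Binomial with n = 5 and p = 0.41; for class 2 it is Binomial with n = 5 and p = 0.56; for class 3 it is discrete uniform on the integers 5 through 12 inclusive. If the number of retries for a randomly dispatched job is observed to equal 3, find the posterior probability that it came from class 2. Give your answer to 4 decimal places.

0.5863

Likelihoods P(X=3 | ·): 1: 0.239914; 2: 0.339993; 3: 0.
Posterior ∝ prior × likelihood. Numerator for 2: 0.4·0.339993 = 0.135997.
Normalizing constant: 0.4·0.239914 + 0.4·0.339993 + 0.2·0 = 0.231963.
P(2 | observation) = 0.135997 / 0.231963 = 0.586289.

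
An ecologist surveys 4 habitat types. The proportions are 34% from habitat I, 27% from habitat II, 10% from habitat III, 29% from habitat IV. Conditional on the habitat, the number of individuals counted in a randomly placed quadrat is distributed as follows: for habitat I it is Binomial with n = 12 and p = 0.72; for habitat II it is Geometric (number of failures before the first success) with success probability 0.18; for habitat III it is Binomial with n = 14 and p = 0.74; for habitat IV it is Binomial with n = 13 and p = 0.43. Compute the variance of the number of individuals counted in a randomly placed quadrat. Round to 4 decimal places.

13.0518

Per component, I: μ=8.64, E[X²]=77.0688; II: μ=4.55556, E[X²]=46.0617; III: μ=10.36, E[X²]=110.023; IV: μ=5.59, E[X²]=34.4344.
E[X] = 0.34·8.64 + 0.27·4.55556 + 0.1·10.36 + 0.29·5.59 = 6.8247.
E[X²] = 0.34·77.0688 + 0.27·46.0617 + 0.1·110.023 + 0.29·34.4344 = 59.6284.
Var(X) = E[X²] − (E[X])² = 59.6284 − 46.5765 = 13.0518.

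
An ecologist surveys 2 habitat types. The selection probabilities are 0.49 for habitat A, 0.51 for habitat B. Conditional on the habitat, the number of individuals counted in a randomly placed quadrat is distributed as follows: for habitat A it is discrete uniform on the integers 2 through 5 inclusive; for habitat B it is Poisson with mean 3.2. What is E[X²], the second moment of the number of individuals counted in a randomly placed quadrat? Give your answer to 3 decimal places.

13.469

For each component E[X²] = Var + (mean)², giving A: 13.5; B: 13.44.
Overall E[X²] = 0.49·13.5 + 0.51·13.44 = 13.4694.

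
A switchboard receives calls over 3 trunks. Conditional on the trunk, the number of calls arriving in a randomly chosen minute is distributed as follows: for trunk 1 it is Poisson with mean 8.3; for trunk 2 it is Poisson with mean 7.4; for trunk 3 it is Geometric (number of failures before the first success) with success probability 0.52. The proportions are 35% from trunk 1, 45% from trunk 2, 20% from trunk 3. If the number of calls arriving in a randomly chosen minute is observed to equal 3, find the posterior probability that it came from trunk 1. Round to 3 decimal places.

0.216

Likelihoods P(X=3 | ·): 1: 0.0236831; 2: 0.0412824; 3: 0.0575078.
Posterior ∝ prior × likelihood. Numerator for 1: 0.35·0.0236831 = 0.00828909.
Normalizing constant: 0.35·0.0236831 + 0.45·0.0412824 + 0.2·0.0575078 = 0.0383677.
P(1 | observation) = 0.00828909 / 0.0383677 = 0.216043.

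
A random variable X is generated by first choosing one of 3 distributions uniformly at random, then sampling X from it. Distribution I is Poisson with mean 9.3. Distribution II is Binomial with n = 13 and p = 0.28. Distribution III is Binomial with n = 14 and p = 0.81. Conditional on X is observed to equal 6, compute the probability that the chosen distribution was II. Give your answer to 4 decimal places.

Likelihoods P(X=6 | ·): I: 0.0821536; II: 0.0829455; III: 0.00144044.
Posterior ∝ prior × likelihood. Numerator for II: 0.333333·0.0829455 = 0.0276485.
Normalizing constant: 0.333333·0.0821536 + 0.333333·0.0829455 + 0.333333·0.00144044 = 0.0555132.
P(II | observation) = 0.0276485 / 0.0555132 = 0.498053.

0.4981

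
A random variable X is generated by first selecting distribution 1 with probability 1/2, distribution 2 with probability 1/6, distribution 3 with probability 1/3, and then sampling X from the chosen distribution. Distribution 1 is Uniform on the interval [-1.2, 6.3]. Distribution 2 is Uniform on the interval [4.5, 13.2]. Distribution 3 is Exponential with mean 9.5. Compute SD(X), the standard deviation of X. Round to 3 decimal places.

6.698

Per component, 1: μ=2.55, E[X²]=11.19; 2: μ=8.85, E[X²]=84.63; 3: μ=9.5, E[X²]=180.5.
E[X] = 0.5·2.55 + 0.166667·8.85 + 0.333333·9.5 = 5.91667.
E[X²] = 0.5·11.19 + 0.166667·84.63 + 0.333333·180.5 = 79.8667.
Var(X) = E[X²] − (E[X])² = 79.8667 − 35.0069 = 44.8597.
SD(X) = √44.8597 = 6.69774.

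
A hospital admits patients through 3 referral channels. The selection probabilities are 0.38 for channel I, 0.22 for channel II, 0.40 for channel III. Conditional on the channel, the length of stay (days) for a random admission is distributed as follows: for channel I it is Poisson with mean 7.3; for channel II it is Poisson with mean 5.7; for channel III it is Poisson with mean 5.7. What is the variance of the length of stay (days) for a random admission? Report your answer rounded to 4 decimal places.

6.9111

Per component, I: μ=7.3, E[X²]=60.59; II: μ=5.7, E[X²]=38.19; III: μ=5.7, E[X²]=38.19.
E[X] = 0.38·7.3 + 0.22·5.7 + 0.4·5.7 = 6.308.
E[X²] = 0.38·60.59 + 0.22·38.19 + 0.4·38.19 = 46.702.
Var(X) = E[X²] − (E[X])² = 46.702 − 39.7909 = 6.91114.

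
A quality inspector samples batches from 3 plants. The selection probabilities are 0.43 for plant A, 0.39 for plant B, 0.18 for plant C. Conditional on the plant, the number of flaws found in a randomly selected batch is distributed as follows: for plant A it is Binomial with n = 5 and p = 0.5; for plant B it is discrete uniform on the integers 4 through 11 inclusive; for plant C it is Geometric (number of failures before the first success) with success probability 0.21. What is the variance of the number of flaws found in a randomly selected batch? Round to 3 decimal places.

11.106

Per component, A: μ=2.5, E[X²]=7.5; B: μ=7.5, E[X²]=61.5; C: μ=3.7619, E[X²]=32.0658.
E[X] = 0.43·2.5 + 0.39·7.5 + 0.18·3.7619 = 4.67714.
E[X²] = 0.43·7.5 + 0.39·61.5 + 0.18·32.0658 = 32.9818.
Var(X) = E[X²] − (E[X])² = 32.9818 − 21.8757 = 11.1062.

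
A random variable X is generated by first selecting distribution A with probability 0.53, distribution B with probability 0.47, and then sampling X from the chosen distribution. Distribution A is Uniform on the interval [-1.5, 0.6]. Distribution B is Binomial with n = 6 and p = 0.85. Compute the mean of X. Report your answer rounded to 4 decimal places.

2.1585

Component means — A: -0.45; B: 5.1.
E[X] = 0.53·-0.45 + 0.47·5.1 = 2.1585.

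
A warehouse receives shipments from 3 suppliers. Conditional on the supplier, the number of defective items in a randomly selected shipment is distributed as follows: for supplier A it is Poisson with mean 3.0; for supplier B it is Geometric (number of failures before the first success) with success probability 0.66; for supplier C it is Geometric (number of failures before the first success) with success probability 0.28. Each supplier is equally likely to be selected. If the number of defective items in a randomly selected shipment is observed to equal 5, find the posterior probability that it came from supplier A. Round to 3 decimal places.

Likelihoods P(X=5 | ·): A: 0.100819; B: 0.00299874; C: 0.0541777.
Posterior ∝ prior × likelihood. Numerator for A: 0.333333·0.100819 = 0.0336063.
Normalizing constant: 0.333333·0.100819 + 0.333333·0.00299874 + 0.333333·0.0541777 = 0.0526651.
P(A | observation) = 0.0336063 / 0.0526651 = 0.638113.

0.638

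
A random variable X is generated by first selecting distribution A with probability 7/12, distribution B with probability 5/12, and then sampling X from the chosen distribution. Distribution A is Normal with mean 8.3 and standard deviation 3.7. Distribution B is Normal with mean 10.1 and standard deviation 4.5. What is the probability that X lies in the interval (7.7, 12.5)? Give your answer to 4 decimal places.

0.4237

Conditional on each component, P(7.7 < X < 12.5): A: 0.436252; B: 0.406197.
By total probability, P(7.7 < X < 12.5) = 0.583333·0.436252 + 0.416667·0.406197 = 0.423729.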